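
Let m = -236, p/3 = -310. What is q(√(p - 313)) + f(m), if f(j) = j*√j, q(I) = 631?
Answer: 631 - 472*I*√59 ≈ 631.0 - 3625.5*I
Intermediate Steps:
p = -930 (p = 3*(-310) = -930)
f(j) = j^(3/2)
q(√(p - 313)) + f(m) = 631 + (-236)^(3/2) = 631 - 472*I*√59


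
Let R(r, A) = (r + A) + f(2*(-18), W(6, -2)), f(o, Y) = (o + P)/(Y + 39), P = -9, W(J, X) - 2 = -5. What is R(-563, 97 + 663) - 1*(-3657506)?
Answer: 14630807/4 ≈ 3.6577e+6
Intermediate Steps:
W(J, X) = -3 (W(J, X) = 2 - 5 = -3)
f(o, Y) = (-9 + o)/(39 + Y) (f(o, Y) = (o - 9)/(Y + 39) = (-9 + o)/(39 + Y))
R(r, A) = -5/4 + A + r (R(r, A) = (r + A) + (-9 + 2*(-18))/(39 - 3) = (A + r) + (-9 - 36)/36 = (A + r) + (1/36)*(-45) = (A + r) - 5/4 = -5/4 + A + r)
R(-563, 97 + 663) - 1*(-3657506) = (-5/4 + (97 + 663) - 563) - 1*(-3657506) = (-5/4 + 760 - 563) + 3657506 = 783/4 + 3657506 = 14630807/4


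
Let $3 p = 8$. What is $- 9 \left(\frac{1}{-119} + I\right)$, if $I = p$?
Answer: $- \frac{2847}{119} \approx -23.924$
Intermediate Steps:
$p = \frac{8}{3}$ ($p = \frac{1}{3} \cdot 8 = \frac{8}{3} \approx 2.6667$)
$I = \frac{8}{3} \approx 2.6667$
$- 9 \left(\frac{1}{-119} + I\right) = - 9 \left(\frac{1}{-119} + \frac{8}{3}\right) = - 9 \left(- \frac{1}{119} + \frac{8}{3}\right) = \left(-9\right) \frac{949}{357} = - \frac{2847}{119}$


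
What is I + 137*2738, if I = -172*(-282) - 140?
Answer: 423470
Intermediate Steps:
I = 48364 (I = 48504 - 140 = 48364)
I + 137*2738 = 48364 + 137*2738 = 48364 + 375106 = 423470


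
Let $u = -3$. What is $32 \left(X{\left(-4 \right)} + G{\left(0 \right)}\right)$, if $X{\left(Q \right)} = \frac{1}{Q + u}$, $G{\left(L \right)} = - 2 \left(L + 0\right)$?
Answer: $- \frac{32}{7} \approx -4.5714$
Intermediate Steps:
$G{\left(L \right)} = - 2 L$
$X{\left(Q \right)} = \frac{1}{-3 + Q}$ ($X{\left(Q \right)} = \frac{1}{Q - 3} = \frac{1}{-3 + Q}$)
$32 \left(X{\left(-4 \right)} + G{\left(0 \right)}\right) = 32 \left(\frac{1}{-3 - 4} - 0\right) = 32 \left(\frac{1}{-7} + 0\right) = 32 \left(- \frac{1}{7} + 0\right) = 32 \left(- \frac{1}{7}\right) = - \frac{32}{7}$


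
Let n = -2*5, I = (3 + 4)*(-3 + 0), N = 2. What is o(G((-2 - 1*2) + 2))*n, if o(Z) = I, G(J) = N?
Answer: 210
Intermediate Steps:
G(J) = 2
I = -21 (I = 7*(-3) = -21)
o(Z) = -21
n = -10
o(G((-2 - 1*2) + 2))*n = -21*(-10) = 210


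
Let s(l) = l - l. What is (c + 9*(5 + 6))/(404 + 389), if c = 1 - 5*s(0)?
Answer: 100/793 ≈ 0.12610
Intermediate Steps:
s(l) = 0
c = 1 (c = 1 - 5*0 = 1 + 0 = 1)
(c + 9*(5 + 6))/(404 + 389) = (1 + 9*(5 + 6))/(404 + 389) = (1 + 9*11)/793 = (1 + 99)*(1/793) = 100*(1/793) = 100/793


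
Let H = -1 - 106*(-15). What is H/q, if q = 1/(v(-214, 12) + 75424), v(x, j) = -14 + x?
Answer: 119486444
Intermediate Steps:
H = 1589 (H = -1 + 1590 = 1589)
q = 1/75196 (q = 1/((-14 - 214) + 75424) = 1/(-228 + 75424) = 1/75196 ≈ 1.3299e-5)
H/q = 1589/(1/75196) = 1589*75196 = 119486444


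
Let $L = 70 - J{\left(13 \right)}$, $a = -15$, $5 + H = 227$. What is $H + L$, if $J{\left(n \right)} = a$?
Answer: $307$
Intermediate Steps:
$H = 222$ ($H = -5 + 227 = 222$)
$J{\left(n \right)} = -15$
$L = 85$ ($L = 70 - -15 = 70 + 15 = 85$)
$H + L = 222 + 85 = 307$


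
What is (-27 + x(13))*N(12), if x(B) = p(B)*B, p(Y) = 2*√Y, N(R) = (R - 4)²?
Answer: -1728 + 1664*√13 ≈ 4271.6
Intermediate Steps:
N(R) = (-4 + R)²
x(B) = 2*B^(3/2) (x(B) = (2*√B)*B = 2*B^(3/2))
(-27 + x(13))*N(12) = (-27 + 2*13^(3/2))*(-4 + 12)² = (-27 + 2*(13*√13))*8² = (-27 + 26*√13)*64 = -1728 + 1664*√13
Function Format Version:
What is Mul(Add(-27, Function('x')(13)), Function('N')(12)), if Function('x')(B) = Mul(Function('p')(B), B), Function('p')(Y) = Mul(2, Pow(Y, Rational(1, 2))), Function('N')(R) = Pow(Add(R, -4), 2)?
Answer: Add(-1728, Mul(1664, Pow(13, Rational(1, 2)))) ≈ 4271.6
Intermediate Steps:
Function('N')(R) = Pow(Add(-4, R), 2)
Function('x')(B) = Mul(2, Pow(B, Rational(3, 2))) (Function('x')(B) = Mul(Mul(2, Pow(B, Rational(1, 2))), B) = Mul(2, Pow(B, Rational(3, 2))))
Mul(Add(-27, Function('x')(13)), Function('N')(12)) = Mul(Add(-27, Mul(2, Pow(13, Rational(3, 2)))), Pow(Add(-4, 12), 2)) = Mul(Add(-27, Mul(2, Mul(13, Pow(13, Rational(1, 2))))), Pow(8, 2)) = Mul(Add(-27, Mul(26, Pow(13, Rational(1, 2)))), 64) = Add(-1728, Mul(1664, Pow(13, Rational(1, 2))))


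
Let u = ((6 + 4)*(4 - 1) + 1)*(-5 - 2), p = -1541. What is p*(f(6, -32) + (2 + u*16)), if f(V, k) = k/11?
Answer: 58869282/11 ≈ 5.3518e+6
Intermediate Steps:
u = -217 (u = (10*3 + 1)*(-7) = (30 + 1)*(-7) = 31*(-7) = -217)
f(V, k) = k/11 (f(V, k) = k*(1/11) = k/11)
p*(f(6, -32) + (2 + u*16)) = -1541*((1/11)*(-32) + (2 - 217*16)) = -1541*(-32/11 + (2 - 3472)) = -1541*(-32/11 - 3470) = -1541*(-38202/11) = 58869282/11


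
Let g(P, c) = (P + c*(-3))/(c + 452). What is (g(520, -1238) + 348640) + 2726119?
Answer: 1208378170/393 ≈ 3.0748e+6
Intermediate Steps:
g(P, c) = (P - 3*c)/(452 + c)
(g(520, -1238) + 348640) + 2726119 = ((520 - 3*(-1238))/(452 - 1238) + 348640) + 2726119 = ((520 + 3714)/(-786) + 348640) + 2726119 = (-1/786*4234 + 348640) + 2726119 = (-2117/393 + 348640) + 2726119 = 137013403/393 + 2726119 = 1208378170/393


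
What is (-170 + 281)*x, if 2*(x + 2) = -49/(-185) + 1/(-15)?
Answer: -211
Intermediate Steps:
x = -211/111 (x = -2 + (-49/(-185) + 1/(-15))/2 = -2 + (-49*(-1/185) + 1*(-1/15))/2 = -2 + (49/185 - 1/15)/2 = -2 + (1/2)*(22/111) = -2 + 11/111 = -211/111 ≈ -1.9009)
(-170 + 281)*x = (-170 + 281)*(-211/111) = 111*(-211/111) = -211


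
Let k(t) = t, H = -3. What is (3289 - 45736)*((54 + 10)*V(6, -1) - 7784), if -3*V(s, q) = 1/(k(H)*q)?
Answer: 992127880/3 ≈ 3.3071e+8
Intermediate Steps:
V(s, q) = 1/(9*q) (V(s, q) = -(-1/(3*q))/3 = -(-1)/(9*q) = 1/(9*q))
(3289 - 45736)*((54 + 10)*V(6, -1) - 7784) = (3289 - 45736)*((54 + 10)*((⅑)/(-1)) - 7784) = -42447*(64*((⅑)*(-1)) - 7784) = -42447*(64*(-⅑) - 7784) = -42447*(-64/9 - 7784) = -42447*(-70120/9) = 992127880/3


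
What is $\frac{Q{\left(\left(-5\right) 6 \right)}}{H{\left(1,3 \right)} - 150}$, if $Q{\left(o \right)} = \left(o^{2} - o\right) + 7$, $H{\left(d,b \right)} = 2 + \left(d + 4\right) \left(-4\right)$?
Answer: $- \frac{937}{168} \approx -5.5774$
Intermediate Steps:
$H{\left(d,b \right)} = -14 - 4 d$ ($H{\left(d,b \right)} = 2 + \left(4 + d\right) \left(-4\right) = 2 - \left(16 + 4 d\right) = -14 - 4 d$)
$Q{\left(o \right)} = 7 + o^{2} - o$
$\frac{Q{\left(\left(-5\right) 6 \right)}}{H{\left(1,3 \right)} - 150} = \frac{7 + \left(\left(-5\right) 6\right)^{2} - \left(-5\right) 6}{\left(-14 - 4\right) - 150} = \frac{7 + \left(-30\right)^{2} - -30}{\left(-14 - 4\right) - 150} = \frac{7 + 900 + 30}{-18 - 150} = \frac{1}{-168} \cdot 937 = \left(- \frac{1}{168}\right) 937 = - \frac{937}{168}$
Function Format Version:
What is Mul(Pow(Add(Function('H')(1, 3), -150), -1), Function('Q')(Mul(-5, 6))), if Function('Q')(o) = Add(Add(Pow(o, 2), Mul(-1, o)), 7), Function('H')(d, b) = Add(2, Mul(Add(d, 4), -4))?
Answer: Rational(-937, 168) ≈ -5.5774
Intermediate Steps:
Function('H')(d, b) = Add(-14, Mul(-4, d)) (Function('H')(d, b) = Add(2, Mul(Add(4, d), -4)) = Add(2, Add(-16, Mul(-4, d))) = Add(-14, Mul(-4, d)))
Function('Q')(o) = Add(7, Pow(o, 2), Mul(-1, o))
Mul(Pow(Add(Function('H')(1, 3), -150), -1), Function('Q')(Mul(-5, 6))) = Mul(Pow(Add(Add(-14, Mul(-4, 1)), -150), -1), Add(7, Pow(Mul(-5, 6), 2), Mul(-1, Mul(-5, 6)))) = Mul(Pow(Add(Add(-14, -4), -150), -1), Add(7, Pow(-30, 2), Mul(-1, -30))) = Mul(Pow(Add(-18, -150), -1), Add(7, 900, 30)) = Mul(Pow(-168, -1), 937) = Mul(Rational(-1, 168), 937) = Rational(-937, 168)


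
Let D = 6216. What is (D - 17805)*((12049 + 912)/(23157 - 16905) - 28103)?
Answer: 678678861685/2084 ≈ 3.2566e+8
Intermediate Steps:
(D - 17805)*((12049 + 912)/(23157 - 16905) - 28103) = (6216 - 17805)*((12049 + 912)/(23157 - 16905) - 28103) = -11589*(12961/6252 - 28103) = -11589*(-175686995/6252) = 678678861685/2084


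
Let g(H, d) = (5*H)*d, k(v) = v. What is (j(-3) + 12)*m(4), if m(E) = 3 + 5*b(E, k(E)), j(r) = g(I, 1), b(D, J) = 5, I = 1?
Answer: 476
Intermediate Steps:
g(H, d) = 5*H*d
j(r) = 5 (j(r) = 5*1*1 = 5)
m(E) = 28 (m(E) = 3 + 5*5 = 3 + 25 = 28)
(j(-3) + 12)*m(4) = (5 + 12)*28 = 17*28 = 476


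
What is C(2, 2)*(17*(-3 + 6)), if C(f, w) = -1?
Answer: -51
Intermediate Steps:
C(2, 2)*(17*(-3 + 6)) = -17*(-3 + 6) = -17*3 = -1*51 = -51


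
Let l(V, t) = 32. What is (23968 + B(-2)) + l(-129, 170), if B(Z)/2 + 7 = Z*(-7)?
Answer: 24014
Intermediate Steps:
B(Z) = -14 - 14*Z (B(Z) = -14 + 2*(Z*(-7)) = -14 + 2*(-7*Z) = -14 - 14*Z)
(23968 + B(-2)) + l(-129, 170) = (23968 + (-14 - 14*(-2))) + 32 = (23968 + (-14 + 28)) + 32 = (23968 + 14) + 32 = 23982 + 32 = 24014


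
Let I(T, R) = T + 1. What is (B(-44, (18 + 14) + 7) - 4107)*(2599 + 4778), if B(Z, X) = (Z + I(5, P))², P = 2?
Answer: -19644951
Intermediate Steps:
I(T, R) = 1 + T
B(Z, X) = (6 + Z)² (B(Z, X) = (Z + (1 + 5))² = (Z + 6)² = (6 + Z)²)
(B(-44, (18 + 14) + 7) - 4107)*(2599 + 4778) = ((6 - 44)² - 4107)*(2599 + 4778) = ((-38)² - 4107)*7377 = (1444 - 4107)*7377 = -2663*7377 = -19644951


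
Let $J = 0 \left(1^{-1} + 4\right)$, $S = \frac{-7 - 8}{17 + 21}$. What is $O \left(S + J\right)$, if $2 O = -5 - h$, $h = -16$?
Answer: $- \frac{165}{76} \approx -2.1711$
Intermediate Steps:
$S = - \frac{15}{38} \approx -0.39474$
$J = 0$ ($J = 0 \left(1 + 4\right) = 0 \cdot 5 = 0$)
$O = \frac{11}{2}$ ($O = \frac{-5 - -16}{2} = \frac{-5 + 16}{2} = \frac{1}{2} \cdot 11 = \frac{11}{2} \approx 5.5$)
$O \left(S + J\right) = \frac{11 \left(- \frac{15}{38} + 0\right)}{2} = \frac{11}{2} \left(- \frac{15}{38}\right) = - \frac{165}{76}$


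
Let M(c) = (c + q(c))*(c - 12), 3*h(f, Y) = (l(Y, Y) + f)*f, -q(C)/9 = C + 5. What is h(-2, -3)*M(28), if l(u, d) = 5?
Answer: 8608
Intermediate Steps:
q(C) = -45 - 9*C (q(C) = -9*(C + 5) = -9*(5 + C) = -45 - 9*C)
h(f, Y) = f*(5 + f)/3 (h(f, Y) = ((5 + f)*f)/3 = (f*(5 + f))/3 = f*(5 + f)/3)
M(c) = (-45 - 8*c)*(-12 + c) (M(c) = (c + (-45 - 9*c))*(c - 12) = (-45 - 8*c)*(-12 + c))
h(-2, -3)*M(28) = ((⅓)*(-2)*(5 - 2))*(540 - 8*28² + 51*28) = ((⅓)*(-2)*3)*(540 - 8*784 + 1428) = -2*(540 - 6272 + 1428) = -2*(-4304) = 8608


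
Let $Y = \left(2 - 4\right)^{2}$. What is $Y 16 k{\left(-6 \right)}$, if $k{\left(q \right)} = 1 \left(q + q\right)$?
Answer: $-768$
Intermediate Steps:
$k{\left(q \right)} = 2 q$ ($k{\left(q \right)} = 1 \cdot 2 q = 2 q$)
$Y = 4$ ($Y = \left(-2\right)^{2} = 4$)
$Y 16 k{\left(-6 \right)} = 4 \cdot 16 \cdot 2 \left(-6\right) = 64 \left(-12\right) = -768$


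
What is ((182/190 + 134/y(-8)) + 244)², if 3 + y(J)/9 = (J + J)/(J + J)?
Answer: 41239049476/731025 ≈ 56413.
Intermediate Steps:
y(J) = -18 (y(J) = -27 + 9*((J + J)/(J + J)) = -27 + 9*((2*J)/((2*J))) = -27 + 9*((2*J)*(1/(2*J))) = -27 + 9*1 = -27 + 9 = -18)
((182/190 + 134/y(-8)) + 244)² = ((182/190 + 134/(-18)) + 244)² = ((182*(1/190) + 134*(-1/18)) + 244)² = ((91/95 - 67/9) + 244)² = (-5546/855 + 244)² = (203074/855)² = 41239049476/731025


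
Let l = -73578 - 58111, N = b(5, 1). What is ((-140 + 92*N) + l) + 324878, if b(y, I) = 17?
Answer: 194613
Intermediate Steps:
N = 17
l = -131689
((-140 + 92*N) + l) + 324878 = ((-140 + 92*17) - 131689) + 324878 = ((-140 + 1564) - 131689) + 324878 = (1424 - 131689) + 324878 = -130265 + 324878 = 194613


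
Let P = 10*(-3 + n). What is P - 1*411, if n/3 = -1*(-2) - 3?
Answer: -471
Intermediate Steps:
n = -3 (n = 3*(-1*(-2) - 3) = 3*(2 - 3) = 3*(-1) = -3)
P = -60 (P = 10*(-3 - 3) = 10*(-6) = -60)
P - 1*411 = -60 - 1*411 = -60 - 411 = -471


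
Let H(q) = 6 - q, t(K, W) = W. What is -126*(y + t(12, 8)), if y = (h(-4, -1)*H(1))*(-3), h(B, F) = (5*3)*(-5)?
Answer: -142758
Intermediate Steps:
h(B, F) = -75 (h(B, F) = 15*(-5) = -75)
y = 1125 (y = -75*(6 - 1*1)*(-3) = -75*(6 - 1)*(-3) = -75*5*(-3) = -375*(-3) = 1125)
-126*(y + t(12, 8)) = -126*(1125 + 8) = -126*1133 = -142758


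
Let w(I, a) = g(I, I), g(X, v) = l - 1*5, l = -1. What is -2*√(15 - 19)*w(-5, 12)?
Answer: 24*I ≈ 24.0*I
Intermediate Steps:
g(X, v) = -6 (g(X, v) = -1 - 1*5 = -1 - 5 = -6)
w(I, a) = -6
-2*√(15 - 19)*w(-5, 12) = -2*√(15 - 19)*(-6) = -2*√(-4)*(-6) = -2*2*I*(-6) = -(-24)*I = 24*I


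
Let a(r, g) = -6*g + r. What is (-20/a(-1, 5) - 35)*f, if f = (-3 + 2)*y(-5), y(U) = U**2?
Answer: 26625/31 ≈ 858.87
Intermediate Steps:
a(r, g) = r - 6*g
f = -25 (f = (-3 + 2)*(-5)**2 = -1*25 = -25)
(-20/a(-1, 5) - 35)*f = (-20/(-1 - 6*5) - 35)*(-25) = (-20/(-1 - 30) - 35)*(-25) = (-20/(-31) - 35)*(-25) = (-20*(-1/31) - 35)*(-25) = (20/31 - 35)*(-25) = -1065/31*(-25) = 26625/31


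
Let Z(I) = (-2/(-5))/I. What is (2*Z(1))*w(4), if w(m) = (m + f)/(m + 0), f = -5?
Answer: -⅕ ≈ -0.20000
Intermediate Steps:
Z(I) = 2/(5*I) (Z(I) = (-2*(-⅕))/I = 2/(5*I))
w(m) = (-5 + m)/m (w(m) = (m - 5)/(m + 0) = (-5 + m)/m)
(2*Z(1))*w(4) = (2*((⅖)/1))*((-5 + 4)/4) = (2*((⅖)*1))*((¼)*(-1)) = (2*(⅖))*(-¼) = (⅘)*(-¼) = -⅕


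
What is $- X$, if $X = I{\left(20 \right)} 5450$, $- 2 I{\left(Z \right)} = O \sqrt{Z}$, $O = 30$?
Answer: $163500 \sqrt{5} \approx 3.656 \cdot 10^{5}$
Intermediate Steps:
$I{\left(Z \right)} = - 15 \sqrt{Z}$ ($I{\left(Z \right)} = - \frac{30 \sqrt{Z}}{2} = - 15 \sqrt{Z}$)
$X = - 163500 \sqrt{5}$ ($X = - 15 \sqrt{20} \cdot 5450 = - 15 \cdot 2 \sqrt{5} \cdot 5450 = - 30 \sqrt{5} \cdot 5450 = - 163500 \sqrt{5} \approx -3.656 \cdot 10^{5}$)
$- X = - \left(-163500\right) \sqrt{5} = 163500 \sqrt{5}$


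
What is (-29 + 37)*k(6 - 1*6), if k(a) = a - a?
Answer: 0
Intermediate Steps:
k(a) = 0
(-29 + 37)*k(6 - 1*6) = (-29 + 37)*0 = 8*0 = 0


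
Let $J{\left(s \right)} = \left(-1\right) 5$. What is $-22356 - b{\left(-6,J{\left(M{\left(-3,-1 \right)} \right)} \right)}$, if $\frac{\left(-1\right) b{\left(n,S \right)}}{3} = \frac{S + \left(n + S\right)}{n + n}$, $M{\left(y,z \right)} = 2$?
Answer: $-22352$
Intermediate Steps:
$J{\left(s \right)} = -5$
$b{\left(n,S \right)} = - \frac{3 \left(n + 2 S\right)}{2 n}$ ($b{\left(n,S \right)} = - 3 \frac{S + \left(n + S\right)}{n + n} = - 3 \frac{S + \left(S + n\right)}{2 n} = - 3 \left(n + 2 S\right) \frac{1}{2 n} = - 3 \frac{n + 2 S}{2 n} = - \frac{3 \left(n + 2 S\right)}{2 n}$)
$-22356 - b{\left(-6,J{\left(M{\left(-3,-1 \right)} \right)} \right)} = -22356 - \left(- \frac{3}{2} - - \frac{15}{-6}\right) = -22356 - \left(- \frac{3}{2} - \left(-15\right) \left(- \frac{1}{6}\right)\right) = -22356 - \left(- \frac{3}{2} - \frac{5}{2}\right) = -22356 - -4 = -22356 + 4 = -22352$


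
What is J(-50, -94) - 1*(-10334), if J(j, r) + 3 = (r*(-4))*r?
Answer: -25013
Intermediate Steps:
J(j, r) = -3 - 4*r² (J(j, r) = -3 + (r*(-4))*r = -3 + (-4*r)*r = -3 - 4*r²)
J(-50, -94) - 1*(-10334) = (-3 - 4*(-94)²) - 1*(-10334) = (-3 - 4*8836) + 10334 = (-3 - 35344) + 10334 = -35347 + 10334 = -25013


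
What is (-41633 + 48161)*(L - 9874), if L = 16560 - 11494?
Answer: -31386624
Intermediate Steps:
L = 5066
(-41633 + 48161)*(L - 9874) = (-41633 + 48161)*(5066 - 9874) = 6528*(-4808) = -31386624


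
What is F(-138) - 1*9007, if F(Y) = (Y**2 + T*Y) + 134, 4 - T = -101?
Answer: -4319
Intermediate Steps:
T = 105 (T = 4 - 1*(-101) = 4 + 101 = 105)
F(Y) = 134 + Y**2 + 105*Y (F(Y) = (Y**2 + 105*Y) + 134 = 134 + Y**2 + 105*Y)
F(-138) - 1*9007 = (134 + (-138)**2 + 105*(-138)) - 1*9007 = (134 + 19044 - 14490) - 9007 = 4688 - 9007 = -4319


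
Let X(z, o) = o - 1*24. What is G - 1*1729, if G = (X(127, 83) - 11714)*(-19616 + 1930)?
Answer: 206128601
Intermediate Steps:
X(z, o) = -24 + o (X(z, o) = o - 24 = -24 + o)
G = 206130330 (G = ((-24 + 83) - 11714)*(-19616 + 1930) = (59 - 11714)*(-17686) = -11655*(-17686) = 206130330)
G - 1*1729 = 206130330 - 1*1729 = 206130330 - 1729 = 206128601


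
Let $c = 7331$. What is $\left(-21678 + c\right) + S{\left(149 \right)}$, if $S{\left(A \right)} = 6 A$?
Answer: $-13453$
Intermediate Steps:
$\left(-21678 + c\right) + S{\left(149 \right)} = \left(-21678 + 7331\right) + 6 \cdot 149 = -14347 + 894 = -13453$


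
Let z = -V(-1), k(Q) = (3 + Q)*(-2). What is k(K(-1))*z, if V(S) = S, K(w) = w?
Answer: -4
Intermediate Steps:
k(Q) = -6 - 2*Q
z = 1 (z = -1*(-1) = 1)
k(K(-1))*z = (-6 - 2*(-1))*1 = (-6 + 2)*1 = -4*1 = -4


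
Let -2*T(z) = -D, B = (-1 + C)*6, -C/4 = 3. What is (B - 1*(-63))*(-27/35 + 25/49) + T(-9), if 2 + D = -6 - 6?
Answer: -151/49 ≈ -3.0816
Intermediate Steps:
C = -12 (C = -4*3 = -12)
B = -78 (B = (-1 - 12)*6 = -13*6 = -78)
D = -14 (D = -2 + (-6 - 6) = -2 - 12 = -14)
T(z) = -7 (T(z) = -(-1)*(-14)/2 = -½*14 = -7)
(B - 1*(-63))*(-27/35 + 25/49) + T(-9) = (-78 - 1*(-63))*(-27/35 + 25/49) - 7 = (-78 + 63)*(-27*1/35 + 25*(1/49)) - 7 = -15*(-27/35 + 25/49) - 7 = -15*(-64/245) - 7 = 192/49 - 7 = -151/49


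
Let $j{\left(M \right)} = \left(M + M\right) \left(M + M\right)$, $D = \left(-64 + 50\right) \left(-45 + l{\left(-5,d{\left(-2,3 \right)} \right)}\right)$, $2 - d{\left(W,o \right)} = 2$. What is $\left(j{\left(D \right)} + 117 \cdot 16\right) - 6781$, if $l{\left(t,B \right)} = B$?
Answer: $1582691$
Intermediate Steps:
$d{\left(W,o \right)} = 0$ ($d{\left(W,o \right)} = 2 - 2 = 0$)
$D = 630$ ($D = \left(-64 + 50\right) \left(-45 + 0\right) = \left(-14\right) \left(-45\right) = 630$)
$j{\left(M \right)} = 4 M^{2}$ ($j{\left(M \right)} = 2 M 2 M = 4 M^{2}$)
$\left(j{\left(D \right)} + 117 \cdot 16\right) - 6781 = \left(4 \cdot 630^{2} + 117 \cdot 16\right) - 6781 = \left(4 \cdot 396900 + 1872\right) - 6781 = \left(1587600 + 1872\right) - 6781 = 1589472 - 6781 = 1582691$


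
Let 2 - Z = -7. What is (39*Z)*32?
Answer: 11232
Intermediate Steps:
Z = 9 (Z = 2 - 1*(-7) = 2 + 7 = 9)
(39*Z)*32 = (39*9)*32 = 351*32 = 11232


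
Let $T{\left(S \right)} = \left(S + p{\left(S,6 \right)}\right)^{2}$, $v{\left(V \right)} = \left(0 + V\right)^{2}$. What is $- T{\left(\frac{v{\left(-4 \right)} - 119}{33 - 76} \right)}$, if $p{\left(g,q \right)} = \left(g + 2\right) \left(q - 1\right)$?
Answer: $- \frac{1098304}{1849} \approx -594.0$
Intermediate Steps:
$p{\left(g,q \right)} = \left(-1 + q\right) \left(2 + g\right)$ ($p{\left(g,q \right)} = \left(2 + g\right) \left(-1 + q\right) = \left(-1 + q\right) \left(2 + g\right)$)
$v{\left(V \right)} = V^{2}$
$T{\left(S \right)} = \left(10 + 6 S\right)^{2}$ ($T{\left(S \right)} = \left(S + \left(-2 - S + 2 \cdot 6 + S 6\right)\right)^{2} = \left(S + \left(-2 - S + 12 + 6 S\right)\right)^{2} = \left(S + \left(10 + 5 S\right)\right)^{2} = \left(10 + 6 S\right)^{2}$)
$- T{\left(\frac{v{\left(-4 \right)} - 119}{33 - 76} \right)} = - 4 \left(5 + 3 \frac{\left(-4\right)^{2} - 119}{33 - 76}\right)^{2} = - 4 \left(5 + 3 \frac{16 - 119}{-43}\right)^{2} = - 4 \left(5 + 3 \left(\left(-103\right) \left(- \frac{1}{43}\right)\right)\right)^{2} = - 4 \left(5 + 3 \cdot \frac{103}{43}\right)^{2} = - 4 \left(5 + \frac{309}{43}\right)^{2} = - 4 \left(\frac{524}{43}\right)^{2} = - \frac{4 \cdot 274576}{1849} = \left(-1\right) \frac{1098304}{1849} = - \frac{1098304}{1849}$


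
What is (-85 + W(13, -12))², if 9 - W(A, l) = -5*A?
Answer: 121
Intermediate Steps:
W(A, l) = 9 + 5*A (W(A, l) = 9 - (-5)*A = 9 + 5*A)
(-85 + W(13, -12))² = (-85 + (9 + 5*13))² = (-85 + (9 + 65))² = (-85 + 74)² = (-11)² = 121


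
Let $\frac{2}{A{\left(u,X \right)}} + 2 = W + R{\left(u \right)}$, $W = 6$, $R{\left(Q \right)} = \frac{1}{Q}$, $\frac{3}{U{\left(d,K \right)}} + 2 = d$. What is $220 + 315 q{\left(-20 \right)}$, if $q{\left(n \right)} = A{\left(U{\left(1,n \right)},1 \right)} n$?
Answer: $- \frac{35380}{11} \approx -3216.4$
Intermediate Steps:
$U{\left(d,K \right)} = \frac{3}{-2 + d}$
$A{\left(u,X \right)} = \frac{2}{4 + \frac{1}{u}}$ ($A{\left(u,X \right)} = \frac{2}{-2 + \left(6 + \frac{1}{u}\right)} = \frac{2}{4 + \frac{1}{u}}$)
$q{\left(n \right)} = \frac{6 n}{11}$ ($q{\left(n \right)} = \frac{2 \frac{3}{-2 + 1}}{1 + 4 \frac{3}{-2 + 1}} n = \frac{2 \frac{3}{-1}}{1 + 4 \frac{3}{-1}} n = \frac{2 \cdot 3 \left(-1\right)}{1 + 4 \cdot 3 \left(-1\right)} n = 2 \left(-3\right) \frac{1}{1 + 4 \left(-3\right)} n = 2 \left(-3\right) \frac{1}{1 - 12} n = 2 \left(-3\right) \frac{1}{-11} n = 2 \left(-3\right) \left(- \frac{1}{11}\right) n = \frac{6 n}{11}$)
$220 + 315 q{\left(-20 \right)} = 220 + 315 \cdot \frac{6}{11} \left(-20\right) = 220 + 315 \left(- \frac{120}{11}\right) = 220 - \frac{37800}{11} = - \frac{35380}{11}$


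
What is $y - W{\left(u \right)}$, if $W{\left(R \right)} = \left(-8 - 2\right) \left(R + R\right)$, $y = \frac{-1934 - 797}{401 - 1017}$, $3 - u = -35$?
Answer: $\frac{470891}{616} \approx 764.43$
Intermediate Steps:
$u = 38$ ($u = 3 - -35 = 3 + 35 = 38$)
$y = \frac{2731}{616}$ ($y = - \frac{2731}{-616} = \left(-2731\right) \left(- \frac{1}{616}\right) = \frac{2731}{616} \approx 4.4334$)
$W{\left(R \right)} = - 20 R$ ($W{\left(R \right)} = - 10 \cdot 2 R = - 20 R$)
$y - W{\left(u \right)} = \frac{2731}{616} - \left(-20\right) 38 = \frac{2731}{616} - -760 = \frac{2731}{616} + 760 = \frac{470891}{616}$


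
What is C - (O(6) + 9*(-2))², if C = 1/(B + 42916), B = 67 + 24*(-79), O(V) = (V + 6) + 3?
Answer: -369782/41087 ≈ -9.0000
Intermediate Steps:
O(V) = 9 + V (O(V) = (6 + V) + 3 = 9 + V)
B = -1829 (B = 67 - 1896 = -1829)
C = 1/41087 (C = 1/(-1829 + 42916) = 1/41087 ≈ 2.4339e-5)
C - (O(6) + 9*(-2))² = 1/41087 - ((9 + 6) + 9*(-2))² = 1/41087 - (15 - 18)² = 1/41087 - 1*(-3)² = 1/41087 - 1*9 = 1/41087 - 9 = -369782/41087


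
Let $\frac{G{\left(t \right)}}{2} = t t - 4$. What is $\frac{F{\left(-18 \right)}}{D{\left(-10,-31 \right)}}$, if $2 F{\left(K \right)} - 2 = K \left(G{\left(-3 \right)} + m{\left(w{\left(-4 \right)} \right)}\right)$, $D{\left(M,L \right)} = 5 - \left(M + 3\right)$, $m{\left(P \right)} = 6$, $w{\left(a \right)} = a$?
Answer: $- \frac{143}{12} \approx -11.917$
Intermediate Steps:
$G{\left(t \right)} = -8 + 2 t^{2}$ ($G{\left(t \right)} = 2 \left(t t - 4\right) = 2 \left(t^{2} - 4\right) = 2 \left(-4 + t^{2}\right) = -8 + 2 t^{2}$)
$D{\left(M,L \right)} = 2 - M$ ($D{\left(M,L \right)} = 5 - \left(3 + M\right) = 2 - M$)
$F{\left(K \right)} = 1 + 8 K$ ($F{\left(K \right)} = 1 + \frac{K \left(\left(-8 + 2 \left(-3\right)^{2}\right) + 6\right)}{2} = 1 + \frac{K \left(\left(-8 + 2 \cdot 9\right) + 6\right)}{2} = 1 + \frac{K \left(\left(-8 + 18\right) + 6\right)}{2} = 1 + \frac{K \left(10 + 6\right)}{2} = 1 + \frac{K 16}{2} = 1 + \frac{16 K}{2} = 1 + 8 K$)
$\frac{F{\left(-18 \right)}}{D{\left(-10,-31 \right)}} = \frac{1 + 8 \left(-18\right)}{2 - -10} = \frac{1 - 144}{2 + 10} = - \frac{143}{12}$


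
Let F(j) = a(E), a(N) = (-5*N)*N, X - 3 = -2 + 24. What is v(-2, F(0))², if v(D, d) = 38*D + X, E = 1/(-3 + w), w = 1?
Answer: 2601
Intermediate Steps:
X = 25 (X = 3 + (-2 + 24) = 3 + 22 = 25)
E = -½ (E = 1/(-3 + 1) = 1/(-2) = -½ ≈ -0.50000)
a(N) = -5*N²
F(j) = -5/4 (F(j) = -5*(-½)² = -5*¼ = -5/4)
v(D, d) = 25 + 38*D (v(D, d) = 38*D + 25 = 25 + 38*D)
v(-2, F(0))² = (25 + 38*(-2))² = (25 - 76)² = (-51)² = 2601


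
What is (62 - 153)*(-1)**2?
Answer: -91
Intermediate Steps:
(62 - 153)*(-1)**2 = -91*1 = -91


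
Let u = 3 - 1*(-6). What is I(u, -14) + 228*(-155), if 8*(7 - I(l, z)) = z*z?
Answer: -70715/2 ≈ -35358.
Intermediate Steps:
u = 9 (u = 3 + 6 = 9)
I(l, z) = 7 - z²/8 (I(l, z) = 7 - z*z/8 = 7 - z²/8)
I(u, -14) + 228*(-155) = (7 - ⅛*(-14)²) + 228*(-155) = (7 - ⅛*196) - 35340 = (7 - 49/2) - 35340 = -35/2 - 35340 = -70715/2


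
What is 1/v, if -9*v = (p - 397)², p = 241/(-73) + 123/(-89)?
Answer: -379899081/6810727209169 ≈ -5.5780e-5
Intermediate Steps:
p = -30428/6497 (p = 241*(-1/73) + 123*(-1/89) = -241/73 - 123/89 = -30428/6497 ≈ -4.6834)
v = -6810727209169/379899081 (v = -(-30428/6497 - 397)²/9 = -(-2609737/6497)²/9 = -⅑*6810727209169/42211009 = -6810727209169/379899081 ≈ -17928.)
1/v = 1/(-6810727209169/379899081) = -379899081/6810727209169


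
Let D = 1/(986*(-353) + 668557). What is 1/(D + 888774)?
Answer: 320499/284851178227 ≈ 1.1251e-6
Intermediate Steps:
D = 1/320499 (D = 1/(-348058 + 668557) = 1/320499 ≈ 3.1201e-6)
1/(D + 888774) = 1/(1/320499 + 888774) = 1/(284851178227/320499) = 320499/284851178227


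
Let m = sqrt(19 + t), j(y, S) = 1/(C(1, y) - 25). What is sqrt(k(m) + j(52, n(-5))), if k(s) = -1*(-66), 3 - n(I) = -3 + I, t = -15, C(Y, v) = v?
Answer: sqrt(5349)/9 ≈ 8.1263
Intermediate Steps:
n(I) = 6 - I (n(I) = 3 - (-3 + I) = 3 + (3 - I) = 6 - I)
j(y, S) = 1/(-25 + y) (j(y, S) = 1/(y - 25) = 1/(-25 + y))
m = 2 (m = sqrt(19 - 15) = sqrt(4) = 2)
k(s) = 66
sqrt(k(m) + j(52, n(-5))) = sqrt(66 + 1/(-25 + 52)) = sqrt(66 + 1/27) = sqrt(1783/27) = sqrt(5349)/9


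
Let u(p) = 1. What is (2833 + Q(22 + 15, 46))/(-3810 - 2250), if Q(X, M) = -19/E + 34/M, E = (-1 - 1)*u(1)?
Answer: -130789/278760 ≈ -0.46918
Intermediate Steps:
E = -2 (E = (-1 - 1)*1 = -2*1 = -2)
Q(X, M) = 19/2 + 34/M (Q(X, M) = -19/(-2) + 34/M = -19*(-1/2) + 34/M = 19/2 + 34/M)
(2833 + Q(22 + 15, 46))/(-3810 - 2250) = (2833 + (19/2 + 34/46))/(-3810 - 2250) = (2833 + (19/2 + 34*(1/46)))/(-6060) = (2833 + (19/2 + 17/23))*(-1/6060) = (2833 + 471/46)*(-1/6060) = (130789/46)*(-1/6060) = -130789/278760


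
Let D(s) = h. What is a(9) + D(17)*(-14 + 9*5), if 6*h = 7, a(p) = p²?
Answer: 703/6 ≈ 117.17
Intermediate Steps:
h = 7/6 (h = (⅙)*7 = 7/6 ≈ 1.1667)
D(s) = 7/6
a(9) + D(17)*(-14 + 9*5) = 9² + 7*(-14 + 9*5)/6 = 81 + 7*(-14 + 45)/6 = 81 + (7/6)*31 = 81 + 217/6 = 703/6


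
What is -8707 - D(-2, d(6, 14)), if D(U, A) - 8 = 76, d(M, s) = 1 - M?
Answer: -8791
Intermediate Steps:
D(U, A) = 84 (D(U, A) = 8 + 76 = 84)
-8707 - D(-2, d(6, 14)) = -8707 - 1*84 = -8707 - 84 = -8791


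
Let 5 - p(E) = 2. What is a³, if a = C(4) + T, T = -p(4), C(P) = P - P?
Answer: -27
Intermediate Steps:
p(E) = 3 (p(E) = 5 - 1*2 = 5 - 2 = 3)
C(P) = 0
T = -3 (T = -1*3 = -3)
a = -3 (a = 0 - 3 = -3)
a³ = (-3)³ = -27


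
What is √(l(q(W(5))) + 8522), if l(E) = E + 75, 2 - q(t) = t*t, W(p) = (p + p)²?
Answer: I*√1401 ≈ 37.43*I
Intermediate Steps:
W(p) = 4*p² (W(p) = (2*p)² = 4*p²)
q(t) = 2 - t² (q(t) = 2 - t*t = 2 - t²)
l(E) = 75 + E
√(l(q(W(5))) + 8522) = √((75 + (2 - (4*5²)²)) + 8522) = √((75 + (2 - (4*25)²)) + 8522) = √((75 + (2 - 1*100²)) + 8522) = √((75 + (2 - 1*10000)) + 8522) = √((75 + (2 - 10000)) + 8522) = √((75 - 9998) + 8522) = √(-9923 + 8522) = √(-1401) = I*√1401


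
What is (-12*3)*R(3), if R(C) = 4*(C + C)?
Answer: -864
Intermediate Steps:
R(C) = 8*C (R(C) = 4*(2*C) = 8*C)
(-12*3)*R(3) = (-12*3)*(8*3) = -36*24 = -864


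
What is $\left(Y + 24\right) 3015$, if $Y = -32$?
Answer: $-24120$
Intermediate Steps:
$\left(Y + 24\right) 3015 = \left(-32 + 24\right) 3015 = \left(-8\right) 3015 = -24120$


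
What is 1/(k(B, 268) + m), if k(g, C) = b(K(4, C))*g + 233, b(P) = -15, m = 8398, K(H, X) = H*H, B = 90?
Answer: 1/7281 ≈ 0.00013734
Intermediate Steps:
K(H, X) = H**2
k(g, C) = 233 - 15*g (k(g, C) = -15*g + 233 = 233 - 15*g)
1/(k(B, 268) + m) = 1/((233 - 15*90) + 8398) = 1/((233 - 1350) + 8398) = 1/(-1117 + 8398) = 1/7281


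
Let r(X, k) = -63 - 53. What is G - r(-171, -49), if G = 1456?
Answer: 1572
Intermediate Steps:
r(X, k) = -116
G - r(-171, -49) = 1456 - 1*(-116) = 1456 + 116 = 1572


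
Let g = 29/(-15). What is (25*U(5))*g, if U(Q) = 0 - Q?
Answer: 725/3 ≈ 241.67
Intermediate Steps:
U(Q) = -Q
g = -29/15 (g = 29*(-1/15) = -29/15 ≈ -1.9333)
(25*U(5))*g = (25*(-1*5))*(-29/15) = (25*(-5))*(-29/15) = -125*(-29/15) = 725/3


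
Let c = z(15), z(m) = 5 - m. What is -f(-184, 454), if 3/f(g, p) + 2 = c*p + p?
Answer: 3/4088 ≈ 0.00073386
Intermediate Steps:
c = -10 (c = 5 - 1*15 = 5 - 15 = -10)
f(g, p) = 3/(-2 - 9*p) (f(g, p) = 3/(-2 + (-10*p + p)) = 3/(-2 - 9*p))
-f(-184, 454) = -(-3)/(2 + 9*454) = -(-3)/(2 + 4086) = -(-3)/4088 = -1*(-3/4088) = 3/4088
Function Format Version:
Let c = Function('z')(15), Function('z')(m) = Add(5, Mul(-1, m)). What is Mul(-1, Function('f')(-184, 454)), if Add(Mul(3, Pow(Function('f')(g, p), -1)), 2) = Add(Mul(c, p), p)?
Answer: Rational(3, 4088) ≈ 0.00073386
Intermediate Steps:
c = -10 (c = Add(5, Mul(-1, 15)) = Add(5, -15) = -10)
Function('f')(g, p) = Mul(3, Pow(Add(-2, Mul(-9, p)), -1)) (Function('f')(g, p) = Mul(3, Pow(Add(-2, Add(Mul(-10, p), p)), -1)) = Mul(3, Pow(Add(-2, Mul(-9, p)), -1)))
Mul(-1, Function('f')(-184, 454)) = Mul(-1, Mul(-3, Pow(Add(2, Mul(9, 454)), -1))) = Mul(-1, Mul(-3, Pow(Add(2, 4086), -1))) = Mul(-1, Mul(-3, Pow(4088, -1))) = Mul(-1, Mul(-3, Rational(1, 4088))) = Mul(-1, Rational(-3, 4088)) = Rational(3, 4088)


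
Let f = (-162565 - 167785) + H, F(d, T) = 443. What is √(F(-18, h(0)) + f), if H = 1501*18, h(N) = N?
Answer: I*√302889 ≈ 550.35*I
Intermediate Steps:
H = 27018
f = -303332 (f = (-162565 - 167785) + 27018 = -330350 + 27018 = -303332)
√(F(-18, h(0)) + f) = √(443 - 303332) = √(-302889) = I*√302889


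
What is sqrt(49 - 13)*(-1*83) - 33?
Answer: -531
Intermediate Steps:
sqrt(49 - 13)*(-1*83) - 33 = sqrt(36)*(-83) - 33 = 6*(-83) - 33 = -498 - 33 = -531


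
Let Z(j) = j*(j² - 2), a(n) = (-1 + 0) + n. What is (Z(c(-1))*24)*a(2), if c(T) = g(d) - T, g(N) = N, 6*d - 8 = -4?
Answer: 280/9 ≈ 31.111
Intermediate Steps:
a(n) = -1 + n
d = ⅔ (d = 4/3 + (⅙)*(-4) = 4/3 - ⅔ = ⅔ ≈ 0.66667)
c(T) = ⅔ - T
Z(j) = j*(-2 + j²)
(Z(c(-1))*24)*a(2) = (((⅔ - 1*(-1))*(-2 + (⅔ - 1*(-1))²))*24)*(-1 + 2) = (((⅔ + 1)*(-2 + (⅔ + 1)²))*24)*1 = ((5*(-2 + (5/3)²)/3)*24)*1 = ((5*(-2 + 25/9)/3)*24)*1 = (((5/3)*(7/9))*24)*1 = ((35/27)*24)*1 = (280/9)*1 = 280/9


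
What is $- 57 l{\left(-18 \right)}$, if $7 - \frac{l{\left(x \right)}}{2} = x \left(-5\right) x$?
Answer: $-185478$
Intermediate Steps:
$l{\left(x \right)} = 14 + 10 x^{2}$ ($l{\left(x \right)} = 14 - 2 x \left(-5\right) x = 14 - 2 - 5 x x = 14 - 2 \left(- 5 x^{2}\right) = 14 + 10 x^{2}$)
$- 57 l{\left(-18 \right)} = - 57 \left(14 + 10 \left(-18\right)^{2}\right) = - 57 \left(14 + 10 \cdot 324\right) = - 57 \left(14 + 3240\right) = \left(-57\right) 3254 = -185478$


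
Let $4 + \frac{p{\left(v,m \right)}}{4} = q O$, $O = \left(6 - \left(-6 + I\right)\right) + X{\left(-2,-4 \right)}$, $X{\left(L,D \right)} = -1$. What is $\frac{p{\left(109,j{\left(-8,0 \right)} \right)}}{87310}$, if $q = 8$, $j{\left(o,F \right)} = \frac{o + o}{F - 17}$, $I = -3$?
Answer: $\frac{216}{43655} \approx 0.0049479$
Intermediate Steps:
$j{\left(o,F \right)} = \frac{2 o}{-17 + F}$
$O = 14$ ($O = \left(6 + \left(6 - -3\right)\right) - 1 = \left(6 + \left(6 + 3\right)\right) - 1 = \left(6 + 9\right) - 1 = 15 - 1 = 14$)
$p{\left(v,m \right)} = 432$ ($p{\left(v,m \right)} = -16 + 4 \cdot 8 \cdot 14 = -16 + 4 \cdot 112 = -16 + 448 = 432$)
$\frac{p{\left(109,j{\left(-8,0 \right)} \right)}}{87310} = \frac{432}{87310} = 432 \cdot \frac{1}{87310} = \frac{216}{43655}$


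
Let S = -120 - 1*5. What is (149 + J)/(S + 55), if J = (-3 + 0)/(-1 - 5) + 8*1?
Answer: -9/4 ≈ -2.2500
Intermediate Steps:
S = -125 (S = -120 - 5 = -125)
J = 17/2 (J = -3/(-6) + 8 = -3*(-⅙) + 8 = ½ + 8 = 17/2 ≈ 8.5000)
(149 + J)/(S + 55) = (149 + 17/2)/(-125 + 55) = (315/2)/(-70) = (315/2)*(-1/70) = -9/4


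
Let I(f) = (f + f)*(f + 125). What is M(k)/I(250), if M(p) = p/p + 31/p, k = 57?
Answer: 22/2671875 ≈ 8.2339e-6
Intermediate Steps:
M(p) = 1 + 31/p
I(f) = 2*f*(125 + f) (I(f) = (2*f)*(125 + f) = 2*f*(125 + f))
M(k)/I(250) = ((31 + 57)/57)/((2*250*(125 + 250))) = ((1/57)*88)/((2*250*375)) = (88/57)/187500 = (88/57)*(1/187500) = 22/2671875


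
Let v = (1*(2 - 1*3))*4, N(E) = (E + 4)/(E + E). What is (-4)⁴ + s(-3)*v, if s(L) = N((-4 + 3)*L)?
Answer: 754/3 ≈ 251.33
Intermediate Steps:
N(E) = (4 + E)/(2*E) (N(E) = (4 + E)/((2*E)) = (4 + E)*(1/(2*E)) = (4 + E)/(2*E))
s(L) = -(4 - L)/(2*L) (s(L) = (4 + (-4 + 3)*L)/(2*(((-4 + 3)*L))) = (4 - L)/(2*((-L))) = (-1/L)*(4 - L)/2 = -(4 - L)/(2*L))
v = -4 (v = (1*(2 - 3))*4 = (1*(-1))*4 = -1*4 = -4)
(-4)⁴ + s(-3)*v = (-4)⁴ + ((½)*(-4 - 3)/(-3))*(-4) = 256 + ((½)*(-⅓)*(-7))*(-4) = 256 + (7/6)*(-4) = 256 - 14/3 = 754/3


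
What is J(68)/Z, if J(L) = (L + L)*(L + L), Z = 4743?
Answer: 1088/279 ≈ 3.8996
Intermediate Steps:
J(L) = 4*L² (J(L) = (2*L)*(2*L) = 4*L²)
J(68)/Z = (4*68²)/4743 = (4*4624)*(1/4743) = 18496*(1/4743) = 1088/279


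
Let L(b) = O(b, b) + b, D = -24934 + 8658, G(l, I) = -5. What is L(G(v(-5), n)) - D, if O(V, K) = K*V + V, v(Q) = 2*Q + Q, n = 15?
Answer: 16291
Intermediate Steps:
v(Q) = 3*Q
O(V, K) = V + K*V
D = -16276
L(b) = b + b*(1 + b) (L(b) = b*(1 + b) + b = b + b*(1 + b))
L(G(v(-5), n)) - D = -5*(2 - 5) - 1*(-16276) = -5*(-3) + 16276 = 15 + 16276 = 16291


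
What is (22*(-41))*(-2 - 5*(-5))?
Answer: -20746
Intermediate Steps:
(22*(-41))*(-2 - 5*(-5)) = -902*(-2 + 25) = -902*23 = -20746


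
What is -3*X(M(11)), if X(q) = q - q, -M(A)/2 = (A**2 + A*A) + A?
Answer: 0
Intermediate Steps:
M(A) = -4*A**2 - 2*A (M(A) = -2*((A**2 + A*A) + A) = -2*((A**2 + A**2) + A) = -2*(2*A**2 + A) = -2*(A + 2*A**2) = -4*A**2 - 2*A)
X(q) = 0
-3*X(M(11)) = -3*0 = 0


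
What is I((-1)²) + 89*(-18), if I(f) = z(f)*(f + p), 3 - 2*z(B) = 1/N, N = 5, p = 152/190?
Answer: -39987/25 ≈ -1599.5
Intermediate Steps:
p = ⅘ (p = 152*(1/190) = ⅘ ≈ 0.80000)
z(B) = 7/5 (z(B) = 3/2 - ½/5 = 3/2 - ½*⅕ = 3/2 - ⅒ = 7/5)
I(f) = 28/25 + 7*f/5 (I(f) = 7*(f + ⅘)/5 = 7*(⅘ + f)/5 = 28/25 + 7*f/5)
I((-1)²) + 89*(-18) = (28/25 + (7/5)*(-1)²) + 89*(-18) = (28/25 + (7/5)*1) - 1602 = (28/25 + 7/5) - 1602 = 63/25 - 1602 = -39987/25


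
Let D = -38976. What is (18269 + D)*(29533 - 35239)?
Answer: 118154142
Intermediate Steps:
(18269 + D)*(29533 - 35239) = (18269 - 38976)*(29533 - 35239) = -20707*(-5706) = 118154142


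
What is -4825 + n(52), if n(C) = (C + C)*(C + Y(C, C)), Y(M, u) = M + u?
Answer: 11399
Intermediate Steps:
n(C) = 6*C² (n(C) = (C + C)*(C + (C + C)) = (2*C)*(C + 2*C) = (2*C)*(3*C) = 6*C²)
-4825 + n(52) = -4825 + 6*52² = -4825 + 6*2704 = -4825 + 16224 = 11399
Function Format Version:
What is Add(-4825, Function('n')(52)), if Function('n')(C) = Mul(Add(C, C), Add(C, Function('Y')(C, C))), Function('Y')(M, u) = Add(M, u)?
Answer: 11399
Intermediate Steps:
Function('n')(C) = Mul(6, Pow(C, 2)) (Function('n')(C) = Mul(Add(C, C), Add(C, Add(C, C))) = Mul(Mul(2, C), Add(C, Mul(2, C))) = Mul(Mul(2, C), Mul(3, C)) = Mul(6, Pow(C, 2)))
Add(-4825, Function('n')(52)) = Add(-4825, Mul(6, Pow(52, 2))) = Add(-4825, Mul(6, 2704)) = Add(-4825, 16224) = 11399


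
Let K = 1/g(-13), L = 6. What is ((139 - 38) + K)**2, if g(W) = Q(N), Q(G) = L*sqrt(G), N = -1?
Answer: (606 - I)**2/36 ≈ 10201.0 - 33.667*I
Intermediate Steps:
Q(G) = 6*sqrt(G)
g(W) = 6*I (g(W) = 6*sqrt(-1) = 6*I)
K = -I/6 (K = 1/(6*I) = -I/6 ≈ -0.16667*I)
((139 - 38) + K)**2 = ((139 - 38) - I/6)**2 = (101 - I/6)**2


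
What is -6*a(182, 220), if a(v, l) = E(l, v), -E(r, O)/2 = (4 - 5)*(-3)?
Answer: 36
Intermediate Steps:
E(r, O) = -6 (E(r, O) = -2*(4 - 5)*(-3) = -(-2)*(-3) = -2*3 = -6)
a(v, l) = -6
-6*a(182, 220) = -6*(-6) = 36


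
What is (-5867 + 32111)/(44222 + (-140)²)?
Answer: 4374/10637 ≈ 0.41121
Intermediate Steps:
(-5867 + 32111)/(44222 + (-140)²) = 26244/(44222 + 19600) = 26244/63822 = 26244*(1/63822) = 4374/10637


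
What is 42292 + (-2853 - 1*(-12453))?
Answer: 51892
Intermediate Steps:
42292 + (-2853 - 1*(-12453)) = 42292 + (-2853 + 12453) = 42292 + 9600 = 51892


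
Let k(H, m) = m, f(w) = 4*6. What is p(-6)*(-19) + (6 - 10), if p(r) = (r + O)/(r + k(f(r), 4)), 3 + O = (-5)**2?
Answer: 148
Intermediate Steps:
f(w) = 24
O = 22 (O = -3 + (-5)**2 = -3 + 25 = 22)
p(r) = (22 + r)/(4 + r) (p(r) = (r + 22)/(r + 4) = (22 + r)/(4 + r))
p(-6)*(-19) + (6 - 10) = ((22 - 6)/(4 - 6))*(-19) + (6 - 10) = (16/(-2))*(-19) - 4 = -1/2*16*(-19) - 4 = -8*(-19) - 4 = 152 - 4 = 148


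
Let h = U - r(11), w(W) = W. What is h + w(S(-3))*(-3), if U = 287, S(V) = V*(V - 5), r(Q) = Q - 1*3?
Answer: 207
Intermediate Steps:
r(Q) = -3 + Q (r(Q) = Q - 3 = -3 + Q)
S(V) = V*(-5 + V)
h = 279 (h = 287 - (-3 + 11) = 287 - 1*8 = 287 - 8 = 279)
h + w(S(-3))*(-3) = 279 - 3*(-5 - 3)*(-3) = 279 - 3*(-8)*(-3) = 279 + 24*(-3) = 279 - 72 = 207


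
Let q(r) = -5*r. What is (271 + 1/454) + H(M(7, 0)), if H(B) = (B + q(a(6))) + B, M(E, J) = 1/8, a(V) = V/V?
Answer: 241757/908 ≈ 266.25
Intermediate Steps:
a(V) = 1
M(E, J) = ⅛
H(B) = -5 + 2*B (H(B) = (B - 5*1) + B = (B - 5) + B = (-5 + B) + B = -5 + 2*B)
(271 + 1/454) + H(M(7, 0)) = (271 + 1/454) + (-5 + 2*(⅛)) = (271 + 1/454) + (-5 + ¼) = 123035/454 - 19/4 = 241757/908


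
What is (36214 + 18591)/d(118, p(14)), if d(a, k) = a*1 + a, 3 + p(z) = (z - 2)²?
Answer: 54805/236 ≈ 232.22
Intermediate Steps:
p(z) = -3 + (-2 + z)² (p(z) = -3 + (z - 2)² = -3 + (-2 + z)²)
d(a, k) = 2*a (d(a, k) = a + a = 2*a)
(36214 + 18591)/d(118, p(14)) = (36214 + 18591)/((2*118)) = 54805/236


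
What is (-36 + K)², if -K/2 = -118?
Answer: 40000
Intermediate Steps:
K = 236 (K = -2*(-118) = 236)
(-36 + K)² = (-36 + 236)² = 200² = 40000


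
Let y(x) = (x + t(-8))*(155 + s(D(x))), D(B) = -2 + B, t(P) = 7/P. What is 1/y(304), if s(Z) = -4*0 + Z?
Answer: 8/1108225 ≈ 7.2188e-6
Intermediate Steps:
s(Z) = Z (s(Z) = 0 + Z = Z)
y(x) = (153 + x)*(-7/8 + x) (y(x) = (x + 7/(-8))*(155 + (-2 + x)) = (x + 7*(-⅛))*(153 + x) = (x - 7/8)*(153 + x) = (-7/8 + x)*(153 + x) = (153 + x)*(-7/8 + x))
1/y(304) = 1/(-1071/8 + 304² + (1217/8)*304) = 1/(-1071/8 + 92416 + 46246) = 1/(1108225/8) = 8/1108225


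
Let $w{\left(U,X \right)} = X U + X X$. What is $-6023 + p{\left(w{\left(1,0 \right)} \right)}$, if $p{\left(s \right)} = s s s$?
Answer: $-6023$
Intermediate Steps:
$w{\left(U,X \right)} = X^{2} + U X$ ($w{\left(U,X \right)} = U X + X^{2} = X^{2} + U X$)
$p{\left(s \right)} = s^{3}$ ($p{\left(s \right)} = s^{2} s = s^{3}$)
$-6023 + p{\left(w{\left(1,0 \right)} \right)} = -6023 + \left(0 \left(1 + 0\right)\right)^{3} = -6023 + \left(0 \cdot 1\right)^{3} = -6023 + 0^{3} = -6023 + 0 = -6023$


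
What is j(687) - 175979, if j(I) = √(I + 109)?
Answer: -175979 + 2*√199 ≈ -1.7595e+5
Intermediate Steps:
j(I) = √(109 + I)
j(687) - 175979 = √(109 + 687) - 175979 = √796 - 175979 = 2*√199 - 175979 = -175979 + 2*√199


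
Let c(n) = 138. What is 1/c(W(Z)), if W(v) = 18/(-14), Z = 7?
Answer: 1/138 ≈ 0.0072464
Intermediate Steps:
W(v) = -9/7 (W(v) = 18*(-1/14) = -9/7)
1/c(W(Z)) = 1/138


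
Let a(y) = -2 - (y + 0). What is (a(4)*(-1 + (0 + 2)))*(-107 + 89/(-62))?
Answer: 20169/31 ≈ 650.61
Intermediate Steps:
a(y) = -2 - y
(a(4)*(-1 + (0 + 2)))*(-107 + 89/(-62)) = ((-2 - 1*4)*(-1 + (0 + 2)))*(-107 + 89/(-62)) = ((-2 - 4)*(-1 + 2))*(-107 + 89*(-1/62)) = (-6*1)*(-107 - 89/62) = -6*(-6723/62) = 20169/31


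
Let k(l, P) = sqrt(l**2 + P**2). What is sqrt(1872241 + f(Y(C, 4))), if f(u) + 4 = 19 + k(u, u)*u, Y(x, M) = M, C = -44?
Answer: 4*sqrt(117016 + sqrt(2)) ≈ 1368.3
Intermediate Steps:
k(l, P) = sqrt(P**2 + l**2)
f(u) = 15 + u*sqrt(2)*sqrt(u**2) (f(u) = -4 + (19 + sqrt(u**2 + u**2)*u) = -4 + (19 + sqrt(2*u**2)*u) = -4 + (19 + (sqrt(2)*sqrt(u**2))*u) = -4 + (19 + u*sqrt(2)*sqrt(u**2)) = 15 + u*sqrt(2)*sqrt(u**2))
sqrt(1872241 + f(Y(C, 4))) = sqrt(1872241 + (15 + 4*sqrt(2)*sqrt(4**2))) = sqrt(1872241 + (15 + 4*sqrt(2)*sqrt(16))) = sqrt(1872241 + (15 + 4*sqrt(2)*4)) = sqrt(1872241 + (15 + 16*sqrt(2))) = sqrt(1872256 + 16*sqrt(2))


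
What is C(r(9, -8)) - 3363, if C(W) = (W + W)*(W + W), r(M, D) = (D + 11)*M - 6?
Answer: -1599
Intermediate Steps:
r(M, D) = -6 + M*(11 + D) (r(M, D) = (11 + D)*M - 6 = M*(11 + D) - 6 = -6 + M*(11 + D))
C(W) = 4*W**2 (C(W) = (2*W)*(2*W) = 4*W**2)
C(r(9, -8)) - 3363 = 4*(-6 + 11*9 - 8*9)**2 - 3363 = 4*(-6 + 99 - 72)**2 - 3363 = 4*21**2 - 3363 = 4*441 - 3363 = 1764 - 3363 = -1599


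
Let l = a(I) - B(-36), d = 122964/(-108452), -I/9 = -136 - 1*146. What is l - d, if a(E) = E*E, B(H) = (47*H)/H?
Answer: 174645627602/27113 ≈ 6.4414e+6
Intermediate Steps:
B(H) = 47
I = 2538 (I = -9*(-136 - 1*146) = -9*(-136 - 146) = -9*(-282) = 2538)
a(E) = E**2
d = -30741/27113 (d = 122964*(-1/108452) = -30741/27113 ≈ -1.1338)
l = 6441397 (l = 2538**2 - 1*47 = 6441444 - 47 = 6441397)
l - d = 6441397 - 1*(-30741/27113) = 6441397 + 30741/27113 = 174645627602/27113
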